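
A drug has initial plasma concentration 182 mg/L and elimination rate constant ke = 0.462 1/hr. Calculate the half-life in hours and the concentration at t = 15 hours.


t_half = ln(2) / ke = 0.693147 / 0.462 = 1.5 hr
C(t) = C0 * exp(-ke*t) = 182 * exp(-0.462*15)
C(15) = 0.178 mg/L


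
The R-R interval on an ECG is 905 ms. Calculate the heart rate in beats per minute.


HR = 60 / RR_interval(s)
RR = 905 ms = 0.905 s
HR = 60 / 0.905 = 66.3 bpm


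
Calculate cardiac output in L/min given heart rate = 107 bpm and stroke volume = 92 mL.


CO = HR * SV
CO = 107 * 92 / 1000
CO = 9.844 L/min


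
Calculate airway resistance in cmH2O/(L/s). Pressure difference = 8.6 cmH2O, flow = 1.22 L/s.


R = dP / flow
R = 8.6 / 1.22
R = 7.049 cmH2O/(L/s)


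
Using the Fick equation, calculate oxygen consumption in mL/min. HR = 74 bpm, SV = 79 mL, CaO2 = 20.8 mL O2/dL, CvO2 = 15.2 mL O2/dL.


CO = HR*SV = 74*79/1000 = 5.846 L/min
a-v O2 diff = 20.8 - 15.2 = 5.6 mL/dL
VO2 = CO * (CaO2-CvO2) * 10 dL/L
VO2 = 5.846 * 5.6 * 10
VO2 = 327.4 mL/min


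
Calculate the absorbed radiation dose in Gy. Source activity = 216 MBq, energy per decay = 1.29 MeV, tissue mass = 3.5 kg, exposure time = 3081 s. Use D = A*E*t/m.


A = 216 MBq = 2.1600e+08 Bq
E = 1.29 MeV = 2.06658e-13 J
D = A*E*t/m = 2.1600e+08*2.06658e-13*3081/3.5
D = 0.03929 Gy


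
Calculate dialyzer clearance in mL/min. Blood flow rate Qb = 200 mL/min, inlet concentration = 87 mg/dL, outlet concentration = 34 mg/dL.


K = Qb * (Cb_in - Cb_out) / Cb_in
K = 200 * (87 - 34) / 87
K = 121.8 mL/min


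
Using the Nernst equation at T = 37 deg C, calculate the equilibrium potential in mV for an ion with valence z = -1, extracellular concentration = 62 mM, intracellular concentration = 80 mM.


E = (RT/(zF)) * ln(C_out/C_in)
T = 37 + 273.15 = 310.15 K
E = (8.314 * 310.15 / (-1 * 96485)) * ln(62/80)
E = 6.812 mV


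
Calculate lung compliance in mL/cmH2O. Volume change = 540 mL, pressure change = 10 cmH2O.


C = dV / dP
C = 540 / 10
C = 54 mL/cmH2O


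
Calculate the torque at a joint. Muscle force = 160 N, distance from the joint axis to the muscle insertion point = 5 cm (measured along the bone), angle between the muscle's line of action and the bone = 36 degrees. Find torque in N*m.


Torque = F * d * sin(theta)   (moment arm = d*sin(theta))
d = 5 cm = 0.05 m
Torque = 160 * 0.05 * sin(36)
Torque = 4.702 N*m


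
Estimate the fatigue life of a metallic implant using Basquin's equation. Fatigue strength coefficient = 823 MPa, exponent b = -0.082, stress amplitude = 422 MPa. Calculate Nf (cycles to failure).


sigma_a = sigma_f' * (2Nf)^b
2Nf = (sigma_a/sigma_f')^(1/b)
2Nf = (422/823)^(1/-0.082)
2Nf = 3448.6651
Nf = 1724


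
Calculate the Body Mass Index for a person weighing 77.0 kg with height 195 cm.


BMI = weight / height^2
height = 195 cm = 1.95 m
BMI = 77.0 / 1.95^2
BMI = 20.25 kg/m^2


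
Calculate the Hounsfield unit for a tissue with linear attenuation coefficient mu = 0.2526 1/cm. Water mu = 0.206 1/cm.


HU = ((mu_tissue - mu_water) / mu_water) * 1000
HU = ((0.2526 - 0.206) / 0.206) * 1000
HU = 226.2


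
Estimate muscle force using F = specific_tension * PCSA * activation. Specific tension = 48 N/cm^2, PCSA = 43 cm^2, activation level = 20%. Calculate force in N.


F = sigma * PCSA * activation
F = 48 * 43 * 0.2
F = 412.8 N


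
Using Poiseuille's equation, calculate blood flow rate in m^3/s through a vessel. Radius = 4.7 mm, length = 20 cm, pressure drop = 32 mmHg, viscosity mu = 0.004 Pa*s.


Q = pi*r^4*dP / (8*mu*L)
r = 0.0047 m, L = 0.2 m
dP = 32 mmHg = 4266.304 Pa
Q = 0.001022 m^3/s


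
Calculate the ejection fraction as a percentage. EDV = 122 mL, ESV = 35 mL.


SV = EDV - ESV = 122 - 35 = 87 mL
EF = SV/EDV * 100 = 87/122 * 100
EF = 71.31%


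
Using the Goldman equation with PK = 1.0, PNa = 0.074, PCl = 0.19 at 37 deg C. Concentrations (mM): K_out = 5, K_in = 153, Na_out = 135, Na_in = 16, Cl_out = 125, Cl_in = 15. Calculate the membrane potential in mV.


Vm = (RT/F)*ln((PK*Ko + PNa*Nao + PCl*Cli)/(PK*Ki + PNa*Nai + PCl*Clo))
Numer = 17.84, Denom = 177.934
Vm = -61.47 mV


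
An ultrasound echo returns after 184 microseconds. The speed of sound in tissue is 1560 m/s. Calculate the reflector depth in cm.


depth = c * t / 2
t = 184 us = 1.8400e-04 s
depth = 1560 * 1.8400e-04 / 2
depth = 0.14352 m = 14.352 cm


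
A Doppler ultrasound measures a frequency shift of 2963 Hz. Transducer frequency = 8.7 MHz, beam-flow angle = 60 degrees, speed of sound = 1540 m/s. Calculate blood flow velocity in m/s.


v = fd * c / (2 * f0 * cos(theta))
v = 2963 * 1540 / (2 * 8.7000e+06 * cos(60))
v = 0.5245 m/s


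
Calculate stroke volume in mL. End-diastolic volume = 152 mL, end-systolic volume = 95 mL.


SV = EDV - ESV
SV = 152 - 95
SV = 57 mL


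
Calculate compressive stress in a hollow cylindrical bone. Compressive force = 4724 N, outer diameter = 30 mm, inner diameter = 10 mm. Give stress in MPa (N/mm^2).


A = pi*(r_o^2 - r_i^2)
r_o = 15 mm, r_i = 5 mm
A = 628.319 mm^2
sigma = F/A = 4724 / 628.319
sigma = 7.518 MPa


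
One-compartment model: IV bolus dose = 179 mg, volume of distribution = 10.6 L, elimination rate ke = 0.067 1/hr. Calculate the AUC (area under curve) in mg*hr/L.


C0 = Dose/Vd = 179/10.6 = 16.8868 mg/L
AUC = C0/ke = 16.8868/0.067
AUC = 252 mg*hr/L


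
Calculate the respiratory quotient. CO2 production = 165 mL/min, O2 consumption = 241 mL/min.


RQ = VCO2 / VO2
RQ = 165 / 241
RQ = 0.6846


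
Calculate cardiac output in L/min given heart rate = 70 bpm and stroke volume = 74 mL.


CO = HR * SV
CO = 70 * 74 / 1000
CO = 5.18 L/min


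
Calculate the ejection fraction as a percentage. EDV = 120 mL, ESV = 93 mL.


SV = EDV - ESV = 120 - 93 = 27 mL
EF = SV/EDV * 100 = 27/120 * 100
EF = 22.5%


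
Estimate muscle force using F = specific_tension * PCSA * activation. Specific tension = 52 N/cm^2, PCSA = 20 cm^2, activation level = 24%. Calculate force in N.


F = sigma * PCSA * activation
F = 52 * 20 * 0.24
F = 249.6 N


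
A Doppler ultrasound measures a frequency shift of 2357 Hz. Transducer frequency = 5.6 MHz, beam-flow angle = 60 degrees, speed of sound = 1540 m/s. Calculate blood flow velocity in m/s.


v = fd * c / (2 * f0 * cos(theta))
v = 2357 * 1540 / (2 * 5.6000e+06 * cos(60))
v = 0.6482 m/s


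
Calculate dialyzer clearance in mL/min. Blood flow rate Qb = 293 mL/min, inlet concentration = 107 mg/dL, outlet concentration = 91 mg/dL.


K = Qb * (Cb_in - Cb_out) / Cb_in
K = 293 * (107 - 91) / 107
K = 43.81 mL/min


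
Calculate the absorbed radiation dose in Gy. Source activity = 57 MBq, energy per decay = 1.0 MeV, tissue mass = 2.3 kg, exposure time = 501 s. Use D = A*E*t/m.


A = 57 MBq = 5.7000e+07 Bq
E = 1.0 MeV = 1.602e-13 J
D = A*E*t/m = 5.7000e+07*1.602e-13*501/2.3
D = 0.001989 Gy


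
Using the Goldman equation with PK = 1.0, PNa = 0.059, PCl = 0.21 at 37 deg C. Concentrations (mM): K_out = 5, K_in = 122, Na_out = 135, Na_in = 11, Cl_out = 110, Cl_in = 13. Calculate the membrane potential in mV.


Vm = (RT/F)*ln((PK*Ko + PNa*Nao + PCl*Cli)/(PK*Ki + PNa*Nai + PCl*Clo))
Numer = 15.695, Denom = 145.749
Vm = -59.56 mV


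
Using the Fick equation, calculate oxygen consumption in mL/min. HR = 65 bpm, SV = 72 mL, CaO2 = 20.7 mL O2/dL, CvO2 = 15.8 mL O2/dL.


CO = HR*SV = 65*72/1000 = 4.68 L/min
a-v O2 diff = 20.7 - 15.8 = 4.9 mL/dL
VO2 = CO * (CaO2-CvO2) * 10 dL/L
VO2 = 4.68 * 4.9 * 10
VO2 = 229.3 mL/min


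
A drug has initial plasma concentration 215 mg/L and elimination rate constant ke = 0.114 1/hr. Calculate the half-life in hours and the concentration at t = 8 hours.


t_half = ln(2) / ke = 0.693147 / 0.114 = 6.08 hr
C(t) = C0 * exp(-ke*t) = 215 * exp(-0.114*8)
C(8) = 86.37 mg/L


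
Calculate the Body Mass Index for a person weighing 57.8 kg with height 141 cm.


BMI = weight / height^2
height = 141 cm = 1.41 m
BMI = 57.8 / 1.41^2
BMI = 29.07 kg/m^2


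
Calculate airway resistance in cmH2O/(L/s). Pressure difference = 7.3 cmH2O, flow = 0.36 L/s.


R = dP / flow
R = 7.3 / 0.36
R = 20.28 cmH2O/(L/s)


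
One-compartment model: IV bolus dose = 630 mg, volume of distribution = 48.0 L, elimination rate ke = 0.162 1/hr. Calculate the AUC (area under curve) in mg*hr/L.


C0 = Dose/Vd = 630/48.0 = 13.125 mg/L
AUC = C0/ke = 13.125/0.162
AUC = 81.02 mg*hr/L


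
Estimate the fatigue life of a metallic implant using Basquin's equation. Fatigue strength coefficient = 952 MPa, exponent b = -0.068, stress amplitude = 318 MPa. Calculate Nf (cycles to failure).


sigma_a = sigma_f' * (2Nf)^b
2Nf = (sigma_a/sigma_f')^(1/b)
2Nf = (318/952)^(1/-0.068)
2Nf = 10071304
Nf = 5.0357e+06


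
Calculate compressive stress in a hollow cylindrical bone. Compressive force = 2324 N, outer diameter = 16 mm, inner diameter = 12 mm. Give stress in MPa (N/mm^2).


A = pi*(r_o^2 - r_i^2)
r_o = 8 mm, r_i = 6 mm
A = 87.9646 mm^2
sigma = F/A = 2324 / 87.9646
sigma = 26.42 MPa


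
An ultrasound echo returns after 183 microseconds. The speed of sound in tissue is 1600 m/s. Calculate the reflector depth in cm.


depth = c * t / 2
t = 183 us = 1.8300e-04 s
depth = 1600 * 1.8300e-04 / 2
depth = 0.1464 m = 14.64 cm


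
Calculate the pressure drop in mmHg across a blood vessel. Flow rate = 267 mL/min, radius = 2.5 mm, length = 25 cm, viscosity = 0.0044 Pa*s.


dP = 8*mu*L*Q / (pi*r^4)
Q = 267 mL/min = 4.45e-06 m^3/s
dP = 319.104 Pa = 319.104 / 133.322 mmHg = 2.393 mmHg


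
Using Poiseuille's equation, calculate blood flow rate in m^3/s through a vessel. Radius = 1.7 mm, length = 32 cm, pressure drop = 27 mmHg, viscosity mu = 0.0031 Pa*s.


Q = pi*r^4*dP / (8*mu*L)
r = 0.0017 m, L = 0.32 m
dP = 27 mmHg = 3599.694 Pa
Q = 1.1902e-05 m^3/s


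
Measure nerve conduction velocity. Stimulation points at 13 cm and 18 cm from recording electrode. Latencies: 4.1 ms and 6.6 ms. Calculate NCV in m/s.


Distance = (18 - 13) / 100 = 0.05 m
dt = (6.6 - 4.1) / 1000 = 0.0025 s
NCV = dist / dt = 20 m/s


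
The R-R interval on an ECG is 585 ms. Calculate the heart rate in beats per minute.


HR = 60 / RR_interval(s)
RR = 585 ms = 0.585 s
HR = 60 / 0.585 = 102.6 bpm


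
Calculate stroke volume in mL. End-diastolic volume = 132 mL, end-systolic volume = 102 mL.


SV = EDV - ESV
SV = 132 - 102
SV = 30 mL


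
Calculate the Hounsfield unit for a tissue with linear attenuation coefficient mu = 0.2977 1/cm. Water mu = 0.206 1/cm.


HU = ((mu_tissue - mu_water) / mu_water) * 1000
HU = ((0.2977 - 0.206) / 0.206) * 1000
HU = 445.1


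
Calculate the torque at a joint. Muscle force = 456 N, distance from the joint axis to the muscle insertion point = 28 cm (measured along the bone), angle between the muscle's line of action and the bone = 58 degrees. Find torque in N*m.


Torque = F * d * sin(theta)   (moment arm = d*sin(theta))
d = 28 cm = 0.28 m
Torque = 456 * 0.28 * sin(58)
Torque = 108.3 N*m


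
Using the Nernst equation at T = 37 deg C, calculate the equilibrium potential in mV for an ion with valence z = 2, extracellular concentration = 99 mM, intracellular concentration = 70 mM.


E = (RT/(zF)) * ln(C_out/C_in)
T = 37 + 273.15 = 310.15 K
E = (8.314 * 310.15 / (2 * 96485)) * ln(99/70)
E = 4.632 mV


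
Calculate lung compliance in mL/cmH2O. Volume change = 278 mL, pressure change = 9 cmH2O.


C = dV / dP
C = 278 / 9
C = 30.89 mL/cmH2O


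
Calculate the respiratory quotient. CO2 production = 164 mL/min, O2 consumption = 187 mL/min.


RQ = VCO2 / VO2
RQ = 164 / 187
RQ = 0.877


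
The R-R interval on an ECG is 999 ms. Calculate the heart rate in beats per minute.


HR = 60 / RR_interval(s)
RR = 999 ms = 0.999 s
HR = 60 / 0.999 = 60.06 bpm


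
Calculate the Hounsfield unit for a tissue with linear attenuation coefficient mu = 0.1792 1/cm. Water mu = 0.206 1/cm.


HU = ((mu_tissue - mu_water) / mu_water) * 1000
HU = ((0.1792 - 0.206) / 0.206) * 1000
HU = -130.1


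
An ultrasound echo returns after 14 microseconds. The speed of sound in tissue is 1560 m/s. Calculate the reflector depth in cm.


depth = c * t / 2
t = 14 us = 1.4000e-05 s
depth = 1560 * 1.4000e-05 / 2
depth = 0.01092 m = 1.092 cm


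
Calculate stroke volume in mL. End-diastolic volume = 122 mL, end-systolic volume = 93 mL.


SV = EDV - ESV
SV = 122 - 93
SV = 29 mL


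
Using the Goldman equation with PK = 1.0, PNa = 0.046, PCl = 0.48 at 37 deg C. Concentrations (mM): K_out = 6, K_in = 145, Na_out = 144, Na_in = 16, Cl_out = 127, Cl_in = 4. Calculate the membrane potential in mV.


Vm = (RT/F)*ln((PK*Ko + PNa*Nao + PCl*Cli)/(PK*Ki + PNa*Nai + PCl*Clo))
Numer = 14.544, Denom = 206.696
Vm = -70.93 mV


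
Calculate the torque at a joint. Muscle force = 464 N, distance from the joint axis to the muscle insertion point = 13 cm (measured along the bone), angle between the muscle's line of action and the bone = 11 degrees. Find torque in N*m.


Torque = F * d * sin(theta)   (moment arm = d*sin(theta))
d = 13 cm = 0.13 m
Torque = 464 * 0.13 * sin(11)
Torque = 11.51 N*m


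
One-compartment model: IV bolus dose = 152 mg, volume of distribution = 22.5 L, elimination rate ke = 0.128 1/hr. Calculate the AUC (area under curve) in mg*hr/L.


C0 = Dose/Vd = 152/22.5 = 6.75556 mg/L
AUC = C0/ke = 6.75556/0.128
AUC = 52.78 mg*hr/L


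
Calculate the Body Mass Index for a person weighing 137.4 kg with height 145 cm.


BMI = weight / height^2
height = 145 cm = 1.45 m
BMI = 137.4 / 1.45^2
BMI = 65.35 kg/m^2


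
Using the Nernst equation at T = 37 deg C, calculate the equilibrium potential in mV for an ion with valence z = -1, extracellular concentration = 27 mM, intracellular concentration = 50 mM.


E = (RT/(zF)) * ln(C_out/C_in)
T = 37 + 273.15 = 310.15 K
E = (8.314 * 310.15 / (-1 * 96485)) * ln(27/50)
E = 16.47 mV


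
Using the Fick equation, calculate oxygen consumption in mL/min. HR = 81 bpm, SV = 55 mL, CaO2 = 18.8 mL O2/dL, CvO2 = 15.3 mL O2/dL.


CO = HR*SV = 81*55/1000 = 4.455 L/min
a-v O2 diff = 18.8 - 15.3 = 3.5 mL/dL
VO2 = CO * (CaO2-CvO2) * 10 dL/L
VO2 = 4.455 * 3.5 * 10
VO2 = 155.9 mL/min


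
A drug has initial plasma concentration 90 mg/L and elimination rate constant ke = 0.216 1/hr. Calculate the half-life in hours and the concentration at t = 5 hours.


t_half = ln(2) / ke = 0.693147 / 0.216 = 3.209 hr
C(t) = C0 * exp(-ke*t) = 90 * exp(-0.216*5)
C(5) = 30.56 mg/L


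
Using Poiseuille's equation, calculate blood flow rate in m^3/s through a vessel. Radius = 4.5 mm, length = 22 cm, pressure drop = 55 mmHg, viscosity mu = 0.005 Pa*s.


Q = pi*r^4*dP / (8*mu*L)
r = 0.0045 m, L = 0.22 m
dP = 55 mmHg = 7332.71 Pa
Q = 0.001073 m^3/s


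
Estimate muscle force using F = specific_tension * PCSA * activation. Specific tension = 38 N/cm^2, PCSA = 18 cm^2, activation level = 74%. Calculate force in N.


F = sigma * PCSA * activation
F = 38 * 18 * 0.74
F = 506.2 N


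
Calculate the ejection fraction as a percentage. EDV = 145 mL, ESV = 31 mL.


SV = EDV - ESV = 145 - 31 = 114 mL
EF = SV/EDV * 100 = 114/145 * 100
EF = 78.62%


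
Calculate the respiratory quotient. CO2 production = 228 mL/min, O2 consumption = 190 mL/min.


RQ = VCO2 / VO2
RQ = 228 / 190
RQ = 1.2


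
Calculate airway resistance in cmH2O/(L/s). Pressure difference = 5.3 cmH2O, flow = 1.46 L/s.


R = dP / flow
R = 5.3 / 1.46
R = 3.63 cmH2O/(L/s)


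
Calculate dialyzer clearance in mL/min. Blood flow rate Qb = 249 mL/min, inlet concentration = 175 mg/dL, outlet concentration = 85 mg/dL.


K = Qb * (Cb_in - Cb_out) / Cb_in
K = 249 * (175 - 85) / 175
K = 128.1 mL/min


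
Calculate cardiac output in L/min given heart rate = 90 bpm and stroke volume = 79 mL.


CO = HR * SV
CO = 90 * 79 / 1000
CO = 7.11 L/min


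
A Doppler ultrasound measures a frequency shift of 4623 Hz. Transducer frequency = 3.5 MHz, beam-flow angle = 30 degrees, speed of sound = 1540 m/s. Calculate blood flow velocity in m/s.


v = fd * c / (2 * f0 * cos(theta))
v = 4623 * 1540 / (2 * 3.5000e+06 * cos(30))
v = 1.174 m/s


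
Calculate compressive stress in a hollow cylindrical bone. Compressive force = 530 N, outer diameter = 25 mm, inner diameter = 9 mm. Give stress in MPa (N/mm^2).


A = pi*(r_o^2 - r_i^2)
r_o = 12.5 mm, r_i = 4.5 mm
A = 427.257 mm^2
sigma = F/A = 530 / 427.257
sigma = 1.24 MPa


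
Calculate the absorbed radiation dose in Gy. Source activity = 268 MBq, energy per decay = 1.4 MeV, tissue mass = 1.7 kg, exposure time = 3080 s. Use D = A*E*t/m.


A = 268 MBq = 2.6800e+08 Bq
E = 1.4 MeV = 2.2428e-13 J
D = A*E*t/m = 2.6800e+08*2.2428e-13*3080/1.7
D = 0.1089 Gy


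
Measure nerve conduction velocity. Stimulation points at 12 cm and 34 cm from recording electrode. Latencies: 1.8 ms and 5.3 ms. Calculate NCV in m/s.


Distance = (34 - 12) / 100 = 0.22 m
dt = (5.3 - 1.8) / 1000 = 0.0035 s
NCV = dist / dt = 62.86 m/s


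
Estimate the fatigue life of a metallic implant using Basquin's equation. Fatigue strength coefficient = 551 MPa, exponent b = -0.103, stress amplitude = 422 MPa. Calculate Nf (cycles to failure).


sigma_a = sigma_f' * (2Nf)^b
2Nf = (sigma_a/sigma_f')^(1/b)
2Nf = (422/551)^(1/-0.103)
2Nf = 13.324531
Nf = 6.662


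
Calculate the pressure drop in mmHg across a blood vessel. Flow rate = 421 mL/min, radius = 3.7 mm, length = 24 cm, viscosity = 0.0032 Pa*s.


dP = 8*mu*L*Q / (pi*r^4)
Q = 421 mL/min = 7.01667e-06 m^3/s
dP = 73.2193 Pa = 73.2193 / 133.322 mmHg = 0.5492 mmHg


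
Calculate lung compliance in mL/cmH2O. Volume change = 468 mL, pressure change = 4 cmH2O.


C = dV / dP
C = 468 / 4
C = 117 mL/cmH2O


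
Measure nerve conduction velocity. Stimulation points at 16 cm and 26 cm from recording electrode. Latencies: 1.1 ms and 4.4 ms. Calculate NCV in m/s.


Distance = (26 - 16) / 100 = 0.1 m
dt = (4.4 - 1.1) / 1000 = 0.0033 s
NCV = dist / dt = 30.3 m/s


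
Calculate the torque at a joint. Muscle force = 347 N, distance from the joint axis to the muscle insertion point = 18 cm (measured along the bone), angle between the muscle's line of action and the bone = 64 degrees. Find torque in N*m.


Torque = F * d * sin(theta)   (moment arm = d*sin(theta))
d = 18 cm = 0.18 m
Torque = 347 * 0.18 * sin(64)
Torque = 56.14 N*m


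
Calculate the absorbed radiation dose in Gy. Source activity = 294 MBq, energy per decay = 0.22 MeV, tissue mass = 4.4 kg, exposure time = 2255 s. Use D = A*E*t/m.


A = 294 MBq = 2.9400e+08 Bq
E = 0.22 MeV = 3.5244e-14 J
D = A*E*t/m = 2.9400e+08*3.5244e-14*2255/4.4
D = 0.00531 Gy


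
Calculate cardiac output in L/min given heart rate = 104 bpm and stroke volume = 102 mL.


CO = HR * SV
CO = 104 * 102 / 1000
CO = 10.61 L/min


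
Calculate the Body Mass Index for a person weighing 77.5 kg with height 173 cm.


BMI = weight / height^2
height = 173 cm = 1.73 m
BMI = 77.5 / 1.73^2
BMI = 25.89 kg/m^2


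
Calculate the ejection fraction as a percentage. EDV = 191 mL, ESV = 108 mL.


SV = EDV - ESV = 191 - 108 = 83 mL
EF = SV/EDV * 100 = 83/191 * 100
EF = 43.46%


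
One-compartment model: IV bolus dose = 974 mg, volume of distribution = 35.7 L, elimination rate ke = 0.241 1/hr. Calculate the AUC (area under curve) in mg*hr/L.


C0 = Dose/Vd = 974/35.7 = 27.2829 mg/L
AUC = C0/ke = 27.2829/0.241
AUC = 113.2 mg*hr/L


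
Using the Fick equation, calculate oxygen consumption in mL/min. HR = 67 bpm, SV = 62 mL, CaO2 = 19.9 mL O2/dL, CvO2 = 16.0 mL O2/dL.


CO = HR*SV = 67*62/1000 = 4.154 L/min
a-v O2 diff = 19.9 - 16.0 = 3.9 mL/dL
VO2 = CO * (CaO2-CvO2) * 10 dL/L
VO2 = 4.154 * 3.9 * 10
VO2 = 162 mL/min


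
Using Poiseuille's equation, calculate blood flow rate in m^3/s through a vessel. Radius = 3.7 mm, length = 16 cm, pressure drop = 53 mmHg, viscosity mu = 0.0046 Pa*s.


Q = pi*r^4*dP / (8*mu*L)
r = 0.0037 m, L = 0.16 m
dP = 53 mmHg = 7066.066 Pa
Q = 7.0659e-04 m^3/s


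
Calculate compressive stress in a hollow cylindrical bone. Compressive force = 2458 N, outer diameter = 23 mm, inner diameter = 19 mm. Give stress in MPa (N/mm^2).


A = pi*(r_o^2 - r_i^2)
r_o = 11.5 mm, r_i = 9.5 mm
A = 131.947 mm^2
sigma = F/A = 2458 / 131.947
sigma = 18.63 MPa


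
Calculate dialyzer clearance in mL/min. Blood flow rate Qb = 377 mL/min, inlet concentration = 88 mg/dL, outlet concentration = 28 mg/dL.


K = Qb * (Cb_in - Cb_out) / Cb_in
K = 377 * (88 - 28) / 88
K = 257 mL/min


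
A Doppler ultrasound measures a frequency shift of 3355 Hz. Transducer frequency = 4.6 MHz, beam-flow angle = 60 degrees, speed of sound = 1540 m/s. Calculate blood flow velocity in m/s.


v = fd * c / (2 * f0 * cos(theta))
v = 3355 * 1540 / (2 * 4.6000e+06 * cos(60))
v = 1.123 m/s


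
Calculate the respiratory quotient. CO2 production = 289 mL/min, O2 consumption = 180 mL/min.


RQ = VCO2 / VO2
RQ = 289 / 180
RQ = 1.606


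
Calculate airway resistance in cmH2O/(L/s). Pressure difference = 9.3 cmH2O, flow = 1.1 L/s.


R = dP / flow
R = 9.3 / 1.1
R = 8.455 cmH2O/(L/s)


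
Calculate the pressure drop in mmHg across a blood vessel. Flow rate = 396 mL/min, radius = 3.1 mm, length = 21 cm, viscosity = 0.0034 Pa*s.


dP = 8*mu*L*Q / (pi*r^4)
Q = 396 mL/min = 6.6e-06 m^3/s
dP = 129.938 Pa = 129.938 / 133.322 mmHg = 0.9746 mmHg


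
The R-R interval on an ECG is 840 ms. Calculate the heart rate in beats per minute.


HR = 60 / RR_interval(s)
RR = 840 ms = 0.84 s
HR = 60 / 0.84 = 71.43 bpm


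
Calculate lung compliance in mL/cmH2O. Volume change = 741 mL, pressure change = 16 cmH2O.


C = dV / dP
C = 741 / 16
C = 46.31 mL/cmH2O


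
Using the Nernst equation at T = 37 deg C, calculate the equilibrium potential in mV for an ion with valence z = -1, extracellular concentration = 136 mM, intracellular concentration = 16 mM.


E = (RT/(zF)) * ln(C_out/C_in)
T = 37 + 273.15 = 310.15 K
E = (8.314 * 310.15 / (-1 * 96485)) * ln(136/16)
E = -57.19 mV


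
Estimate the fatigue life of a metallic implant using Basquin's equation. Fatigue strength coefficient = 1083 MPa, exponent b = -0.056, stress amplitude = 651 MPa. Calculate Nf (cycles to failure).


sigma_a = sigma_f' * (2Nf)^b
2Nf = (sigma_a/sigma_f')^(1/b)
2Nf = (651/1083)^(1/-0.056)
2Nf = 8856.7873
Nf = 4428


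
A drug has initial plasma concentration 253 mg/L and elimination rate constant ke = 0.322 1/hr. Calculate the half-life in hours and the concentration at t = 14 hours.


t_half = ln(2) / ke = 0.693147 / 0.322 = 2.153 hr
C(t) = C0 * exp(-ke*t) = 253 * exp(-0.322*14)
C(14) = 2.788 mg/L


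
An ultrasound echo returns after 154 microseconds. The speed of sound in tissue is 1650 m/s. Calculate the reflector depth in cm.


depth = c * t / 2
t = 154 us = 1.5400e-04 s
depth = 1650 * 1.5400e-04 / 2
depth = 0.12705 m = 12.705 cm


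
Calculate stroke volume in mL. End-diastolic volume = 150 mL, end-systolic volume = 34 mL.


SV = EDV - ESV
SV = 150 - 34
SV = 116 mL


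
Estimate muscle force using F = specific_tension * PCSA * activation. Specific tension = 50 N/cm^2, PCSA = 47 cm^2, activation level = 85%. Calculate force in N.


F = sigma * PCSA * activation
F = 50 * 47 * 0.85
F = 1998 N


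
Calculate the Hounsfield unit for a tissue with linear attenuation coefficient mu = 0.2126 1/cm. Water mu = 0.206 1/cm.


HU = ((mu_tissue - mu_water) / mu_water) * 1000
HU = ((0.2126 - 0.206) / 0.206) * 1000
HU = 32.04


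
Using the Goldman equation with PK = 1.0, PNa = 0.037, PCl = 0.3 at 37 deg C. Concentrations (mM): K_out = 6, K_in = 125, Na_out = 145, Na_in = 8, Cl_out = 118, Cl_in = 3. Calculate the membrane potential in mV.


Vm = (RT/F)*ln((PK*Ko + PNa*Nao + PCl*Cli)/(PK*Ki + PNa*Nai + PCl*Clo))
Numer = 12.265, Denom = 160.696
Vm = -68.76 mV


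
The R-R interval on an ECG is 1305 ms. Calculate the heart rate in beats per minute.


HR = 60 / RR_interval(s)
RR = 1305 ms = 1.305 s
HR = 60 / 1.305 = 45.98 bpm


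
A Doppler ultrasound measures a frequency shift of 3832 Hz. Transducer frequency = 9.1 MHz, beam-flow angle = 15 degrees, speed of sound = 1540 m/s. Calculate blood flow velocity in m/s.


v = fd * c / (2 * f0 * cos(theta))
v = 3832 * 1540 / (2 * 9.1000e+06 * cos(15))
v = 0.3357 m/s


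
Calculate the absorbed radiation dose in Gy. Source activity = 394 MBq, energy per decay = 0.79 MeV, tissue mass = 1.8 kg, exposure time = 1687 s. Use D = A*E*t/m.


A = 394 MBq = 3.9400e+08 Bq
E = 0.79 MeV = 1.26558e-13 J
D = A*E*t/m = 3.9400e+08*1.26558e-13*1687/1.8
D = 0.04673 Gy


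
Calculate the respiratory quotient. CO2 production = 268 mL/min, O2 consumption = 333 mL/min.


RQ = VCO2 / VO2
RQ = 268 / 333
RQ = 0.8048


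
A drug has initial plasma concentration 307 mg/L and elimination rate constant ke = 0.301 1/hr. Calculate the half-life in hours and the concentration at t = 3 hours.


t_half = ln(2) / ke = 0.693147 / 0.301 = 2.303 hr
C(t) = C0 * exp(-ke*t) = 307 * exp(-0.301*3)
C(3) = 124.4 mg/L


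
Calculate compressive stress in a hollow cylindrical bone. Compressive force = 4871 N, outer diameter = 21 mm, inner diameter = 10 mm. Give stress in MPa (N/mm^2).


A = pi*(r_o^2 - r_i^2)
r_o = 10.5 mm, r_i = 5 mm
A = 267.821 mm^2
sigma = F/A = 4871 / 267.821
sigma = 18.19 MPa


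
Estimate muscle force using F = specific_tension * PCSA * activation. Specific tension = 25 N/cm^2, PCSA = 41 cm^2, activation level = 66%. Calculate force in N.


F = sigma * PCSA * activation
F = 25 * 41 * 0.66
F = 676.5 N


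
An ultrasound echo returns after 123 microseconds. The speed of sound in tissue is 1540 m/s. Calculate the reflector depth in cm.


depth = c * t / 2
t = 123 us = 1.2300e-04 s
depth = 1540 * 1.2300e-04 / 2
depth = 0.09471 m = 9.471 cm


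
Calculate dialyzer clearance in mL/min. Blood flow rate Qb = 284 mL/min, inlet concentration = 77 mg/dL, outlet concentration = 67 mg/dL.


K = Qb * (Cb_in - Cb_out) / Cb_in
K = 284 * (77 - 67) / 77
K = 36.88 mL/min


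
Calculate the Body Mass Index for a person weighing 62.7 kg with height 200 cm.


BMI = weight / height^2
height = 200 cm = 2 m
BMI = 62.7 / 2^2
BMI = 15.68 kg/m^2


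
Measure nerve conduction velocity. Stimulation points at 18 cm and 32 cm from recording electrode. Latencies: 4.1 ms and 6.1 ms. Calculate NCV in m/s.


Distance = (32 - 18) / 100 = 0.14 m
dt = (6.1 - 4.1) / 1000 = 0.002 s
NCV = dist / dt = 70 m/s


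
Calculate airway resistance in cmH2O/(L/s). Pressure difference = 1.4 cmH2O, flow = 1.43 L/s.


R = dP / flow
R = 1.4 / 1.43
R = 0.979 cmH2O/(L/s)


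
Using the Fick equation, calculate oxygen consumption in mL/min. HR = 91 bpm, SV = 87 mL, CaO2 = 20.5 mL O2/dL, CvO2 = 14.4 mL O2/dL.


CO = HR*SV = 91*87/1000 = 7.917 L/min
a-v O2 diff = 20.5 - 14.4 = 6.1 mL/dL
VO2 = CO * (CaO2-CvO2) * 10 dL/L
VO2 = 7.917 * 6.1 * 10
VO2 = 482.9 mL/min


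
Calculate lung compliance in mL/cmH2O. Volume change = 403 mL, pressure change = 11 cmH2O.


C = dV / dP
C = 403 / 11
C = 36.64 mL/cmH2O


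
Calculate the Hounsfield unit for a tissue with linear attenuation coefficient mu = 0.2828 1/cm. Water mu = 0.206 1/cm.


HU = ((mu_tissue - mu_water) / mu_water) * 1000
HU = ((0.2828 - 0.206) / 0.206) * 1000
HU = 372.8


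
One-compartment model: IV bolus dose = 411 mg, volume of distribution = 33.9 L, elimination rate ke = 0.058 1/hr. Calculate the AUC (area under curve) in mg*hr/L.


C0 = Dose/Vd = 411/33.9 = 12.1239 mg/L
AUC = C0/ke = 12.1239/0.058
AUC = 209 mg*hr/L


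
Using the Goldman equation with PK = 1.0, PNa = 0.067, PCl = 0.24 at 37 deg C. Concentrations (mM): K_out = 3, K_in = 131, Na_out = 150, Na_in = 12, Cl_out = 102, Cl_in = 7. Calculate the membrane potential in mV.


Vm = (RT/F)*ln((PK*Ko + PNa*Nao + PCl*Cli)/(PK*Ki + PNa*Nai + PCl*Clo))
Numer = 14.73, Denom = 156.284
Vm = -63.12 mV


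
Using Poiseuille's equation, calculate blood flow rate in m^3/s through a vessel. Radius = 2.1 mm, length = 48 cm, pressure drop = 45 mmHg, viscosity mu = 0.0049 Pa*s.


Q = pi*r^4*dP / (8*mu*L)
r = 0.0021 m, L = 0.48 m
dP = 45 mmHg = 5999.49 Pa
Q = 1.9481e-05 m^3/s


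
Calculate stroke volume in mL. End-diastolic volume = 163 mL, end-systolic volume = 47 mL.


SV = EDV - ESV
SV = 163 - 47
SV = 116 mL


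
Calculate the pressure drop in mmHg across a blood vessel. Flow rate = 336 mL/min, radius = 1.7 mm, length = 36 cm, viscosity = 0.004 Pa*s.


dP = 8*mu*L*Q / (pi*r^4)
Q = 336 mL/min = 5.6e-06 m^3/s
dP = 2458.64 Pa = 2458.64 / 133.322 mmHg = 18.44 mmHg


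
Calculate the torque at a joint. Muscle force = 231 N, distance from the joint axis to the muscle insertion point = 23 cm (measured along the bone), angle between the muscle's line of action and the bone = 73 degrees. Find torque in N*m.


Torque = F * d * sin(theta)   (moment arm = d*sin(theta))
d = 23 cm = 0.23 m
Torque = 231 * 0.23 * sin(73)
Torque = 50.81 N*m


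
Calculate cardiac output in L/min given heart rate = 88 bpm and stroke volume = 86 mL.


CO = HR * SV
CO = 88 * 86 / 1000
CO = 7.568 L/min


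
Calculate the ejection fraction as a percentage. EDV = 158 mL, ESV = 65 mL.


SV = EDV - ESV = 158 - 65 = 93 mL
EF = SV/EDV * 100 = 93/158 * 100
EF = 58.86%


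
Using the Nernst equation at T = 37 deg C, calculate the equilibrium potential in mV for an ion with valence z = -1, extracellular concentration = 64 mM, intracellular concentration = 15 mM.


E = (RT/(zF)) * ln(C_out/C_in)
T = 37 + 273.15 = 310.15 K
E = (8.314 * 310.15 / (-1 * 96485)) * ln(64/15)
E = -38.77 mV


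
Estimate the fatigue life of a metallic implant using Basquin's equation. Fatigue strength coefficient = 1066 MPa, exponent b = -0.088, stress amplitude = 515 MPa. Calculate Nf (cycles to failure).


sigma_a = sigma_f' * (2Nf)^b
2Nf = (sigma_a/sigma_f')^(1/b)
2Nf = (515/1066)^(1/-0.088)
2Nf = 3893.5041
Nf = 1947


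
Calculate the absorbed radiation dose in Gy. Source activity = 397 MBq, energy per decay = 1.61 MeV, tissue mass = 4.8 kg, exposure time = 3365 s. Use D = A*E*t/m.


A = 397 MBq = 3.9700e+08 Bq
E = 1.61 MeV = 2.57922e-13 J
D = A*E*t/m = 3.9700e+08*2.57922e-13*3365/4.8
D = 0.07178 Gy


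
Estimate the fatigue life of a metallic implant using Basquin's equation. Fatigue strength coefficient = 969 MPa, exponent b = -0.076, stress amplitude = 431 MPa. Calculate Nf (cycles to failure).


sigma_a = sigma_f' * (2Nf)^b
2Nf = (sigma_a/sigma_f')^(1/b)
2Nf = (431/969)^(1/-0.076)
2Nf = 42614.687
Nf = 2.131e+04


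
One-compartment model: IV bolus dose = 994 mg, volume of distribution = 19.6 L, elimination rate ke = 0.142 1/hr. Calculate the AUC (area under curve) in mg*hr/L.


C0 = Dose/Vd = 994/19.6 = 50.7143 mg/L
AUC = C0/ke = 50.7143/0.142
AUC = 357.1 mg*hr/L


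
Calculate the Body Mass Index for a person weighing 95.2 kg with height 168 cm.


BMI = weight / height^2
height = 168 cm = 1.68 m
BMI = 95.2 / 1.68^2
BMI = 33.73 kg/m^2


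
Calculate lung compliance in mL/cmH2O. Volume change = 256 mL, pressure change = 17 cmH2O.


C = dV / dP
C = 256 / 17
C = 15.06 mL/cmH2O


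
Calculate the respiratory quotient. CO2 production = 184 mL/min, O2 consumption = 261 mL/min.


RQ = VCO2 / VO2
RQ = 184 / 261
RQ = 0.705


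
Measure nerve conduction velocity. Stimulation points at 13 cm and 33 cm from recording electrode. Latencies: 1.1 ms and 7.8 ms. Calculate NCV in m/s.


Distance = (33 - 13) / 100 = 0.2 m
dt = (7.8 - 1.1) / 1000 = 0.0067 s
NCV = dist / dt = 29.85 m/s


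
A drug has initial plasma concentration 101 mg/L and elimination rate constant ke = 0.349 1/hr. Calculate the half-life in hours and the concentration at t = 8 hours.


t_half = ln(2) / ke = 0.693147 / 0.349 = 1.986 hr
C(t) = C0 * exp(-ke*t) = 101 * exp(-0.349*8)
C(8) = 6.191 mg/L


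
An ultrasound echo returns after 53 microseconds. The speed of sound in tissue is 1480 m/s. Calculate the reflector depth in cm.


depth = c * t / 2
t = 53 us = 5.3000e-05 s
depth = 1480 * 5.3000e-05 / 2
depth = 0.03922 m = 3.922 cm


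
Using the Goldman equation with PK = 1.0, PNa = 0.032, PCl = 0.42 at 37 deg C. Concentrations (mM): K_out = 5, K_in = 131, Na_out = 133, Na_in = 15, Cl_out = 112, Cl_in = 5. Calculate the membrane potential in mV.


Vm = (RT/F)*ln((PK*Ko + PNa*Nao + PCl*Cli)/(PK*Ki + PNa*Nai + PCl*Clo))
Numer = 11.356, Denom = 178.52
Vm = -73.63 mV


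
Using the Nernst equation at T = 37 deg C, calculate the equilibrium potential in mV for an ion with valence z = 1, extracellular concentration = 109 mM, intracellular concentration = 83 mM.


E = (RT/(zF)) * ln(C_out/C_in)
T = 37 + 273.15 = 310.15 K
E = (8.314 * 310.15 / (1 * 96485)) * ln(109/83)
E = 7.283 mV


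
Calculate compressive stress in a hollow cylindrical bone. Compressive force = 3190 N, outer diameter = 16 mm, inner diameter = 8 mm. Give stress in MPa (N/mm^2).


A = pi*(r_o^2 - r_i^2)
r_o = 8 mm, r_i = 4 mm
A = 150.796 mm^2
sigma = F/A = 3190 / 150.796
sigma = 21.15 MPa


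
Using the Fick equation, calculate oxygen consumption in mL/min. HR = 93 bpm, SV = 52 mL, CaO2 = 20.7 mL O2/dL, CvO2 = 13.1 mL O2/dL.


CO = HR*SV = 93*52/1000 = 4.836 L/min
a-v O2 diff = 20.7 - 13.1 = 7.6 mL/dL
VO2 = CO * (CaO2-CvO2) * 10 dL/L
VO2 = 4.836 * 7.6 * 10
VO2 = 367.5 mL/min


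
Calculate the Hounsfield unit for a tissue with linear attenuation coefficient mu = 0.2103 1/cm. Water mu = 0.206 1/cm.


HU = ((mu_tissue - mu_water) / mu_water) * 1000
HU = ((0.2103 - 0.206) / 0.206) * 1000
HU = 20.87


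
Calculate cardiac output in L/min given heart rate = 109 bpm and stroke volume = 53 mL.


CO = HR * SV
CO = 109 * 53 / 1000
CO = 5.777 L/min


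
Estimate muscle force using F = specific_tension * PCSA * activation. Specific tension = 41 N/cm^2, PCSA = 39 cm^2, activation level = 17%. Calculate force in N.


F = sigma * PCSA * activation
F = 41 * 39 * 0.17
F = 271.8 N


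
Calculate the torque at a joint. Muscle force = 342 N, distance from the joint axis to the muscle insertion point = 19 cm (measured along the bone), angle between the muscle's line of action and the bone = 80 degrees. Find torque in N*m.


Torque = F * d * sin(theta)   (moment arm = d*sin(theta))
d = 19 cm = 0.19 m
Torque = 342 * 0.19 * sin(80)
Torque = 63.99 N*m


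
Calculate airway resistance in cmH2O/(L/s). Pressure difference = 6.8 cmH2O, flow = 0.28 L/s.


R = dP / flow
R = 6.8 / 0.28
R = 24.29 cmH2O/(L/s)


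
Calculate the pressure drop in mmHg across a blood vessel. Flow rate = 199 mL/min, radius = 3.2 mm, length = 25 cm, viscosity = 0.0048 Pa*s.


dP = 8*mu*L*Q / (pi*r^4)
Q = 199 mL/min = 3.31667e-06 m^3/s
dP = 96.6549 Pa = 96.6549 / 133.322 mmHg = 0.725 mmHg


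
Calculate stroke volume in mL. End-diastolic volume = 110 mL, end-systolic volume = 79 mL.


SV = EDV - ESV
SV = 110 - 79
SV = 31 mL


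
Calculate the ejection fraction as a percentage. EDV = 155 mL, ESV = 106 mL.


SV = EDV - ESV = 155 - 106 = 49 mL
EF = SV/EDV * 100 = 49/155 * 100
EF = 31.61%


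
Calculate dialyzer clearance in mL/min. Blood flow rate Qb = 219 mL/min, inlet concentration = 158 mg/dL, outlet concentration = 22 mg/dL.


K = Qb * (Cb_in - Cb_out) / Cb_in
K = 219 * (158 - 22) / 158
K = 188.5 mL/min


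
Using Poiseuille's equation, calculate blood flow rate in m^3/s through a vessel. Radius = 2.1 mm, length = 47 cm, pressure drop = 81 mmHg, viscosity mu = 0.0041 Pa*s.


Q = pi*r^4*dP / (8*mu*L)
r = 0.0021 m, L = 0.47 m
dP = 81 mmHg = 10799.082 Pa
Q = 4.2800e-05 m^3/s


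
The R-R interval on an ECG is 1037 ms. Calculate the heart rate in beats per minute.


HR = 60 / RR_interval(s)
RR = 1037 ms = 1.037 s
HR = 60 / 1.037 = 57.86 bpm


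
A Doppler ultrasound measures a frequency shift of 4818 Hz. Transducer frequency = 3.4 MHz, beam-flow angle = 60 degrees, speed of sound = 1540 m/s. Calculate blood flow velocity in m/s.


v = fd * c / (2 * f0 * cos(theta))
v = 4818 * 1540 / (2 * 3.4000e+06 * cos(60))
v = 2.182 m/s


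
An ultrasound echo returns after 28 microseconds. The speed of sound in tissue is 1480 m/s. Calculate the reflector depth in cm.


depth = c * t / 2
t = 28 us = 2.8000e-05 s
depth = 1480 * 2.8000e-05 / 2
depth = 0.02072 m = 2.072 cm


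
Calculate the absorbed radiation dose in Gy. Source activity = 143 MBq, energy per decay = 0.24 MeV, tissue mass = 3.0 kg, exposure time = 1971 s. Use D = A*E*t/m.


A = 143 MBq = 1.4300e+08 Bq
E = 0.24 MeV = 3.8448e-14 J
D = A*E*t/m = 1.4300e+08*3.8448e-14*1971/3.0
D = 0.003612 Gy


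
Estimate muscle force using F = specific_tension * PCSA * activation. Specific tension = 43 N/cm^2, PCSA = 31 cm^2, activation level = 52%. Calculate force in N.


F = sigma * PCSA * activation
F = 43 * 31 * 0.52
F = 693.2 N


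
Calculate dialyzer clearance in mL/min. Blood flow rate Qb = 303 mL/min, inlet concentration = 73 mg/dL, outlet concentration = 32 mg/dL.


K = Qb * (Cb_in - Cb_out) / Cb_in
K = 303 * (73 - 32) / 73
K = 170.2 mL/min


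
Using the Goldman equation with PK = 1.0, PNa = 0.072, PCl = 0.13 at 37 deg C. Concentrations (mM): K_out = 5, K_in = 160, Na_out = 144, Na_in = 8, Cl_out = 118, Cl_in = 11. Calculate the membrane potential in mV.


Vm = (RT/F)*ln((PK*Ko + PNa*Nao + PCl*Cli)/(PK*Ki + PNa*Nai + PCl*Clo))
Numer = 16.798, Denom = 175.916
Vm = -62.77 mV


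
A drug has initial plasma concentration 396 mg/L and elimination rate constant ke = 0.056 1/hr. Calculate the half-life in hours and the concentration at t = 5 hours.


t_half = ln(2) / ke = 0.693147 / 0.056 = 12.38 hr
C(t) = C0 * exp(-ke*t) = 396 * exp(-0.056*5)
C(5) = 299.3 mg/L


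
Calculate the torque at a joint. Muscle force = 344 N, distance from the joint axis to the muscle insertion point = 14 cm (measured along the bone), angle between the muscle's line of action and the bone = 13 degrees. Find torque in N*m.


Torque = F * d * sin(theta)   (moment arm = d*sin(theta))
d = 14 cm = 0.14 m
Torque = 344 * 0.14 * sin(13)
Torque = 10.83 N*m


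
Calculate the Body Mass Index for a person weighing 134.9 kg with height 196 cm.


BMI = weight / height^2
height = 196 cm = 1.96 m
BMI = 134.9 / 1.96^2
BMI = 35.12 kg/m^2


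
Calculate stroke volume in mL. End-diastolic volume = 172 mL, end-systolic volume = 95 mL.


SV = EDV - ESV
SV = 172 - 95
SV = 77 mL


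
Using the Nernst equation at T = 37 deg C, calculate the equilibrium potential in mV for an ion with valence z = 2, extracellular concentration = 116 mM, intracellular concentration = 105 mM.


E = (RT/(zF)) * ln(C_out/C_in)
T = 37 + 273.15 = 310.15 K
E = (8.314 * 310.15 / (2 * 96485)) * ln(116/105)
E = 1.331 mV


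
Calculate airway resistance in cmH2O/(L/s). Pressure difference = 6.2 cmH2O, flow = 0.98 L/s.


R = dP / flow
R = 6.2 / 0.98
R = 6.327 cmH2O/(L/s)


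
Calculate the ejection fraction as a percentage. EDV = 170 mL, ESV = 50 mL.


SV = EDV - ESV = 170 - 50 = 120 mL
EF = SV/EDV * 100 = 120/170 * 100
EF = 70.59%


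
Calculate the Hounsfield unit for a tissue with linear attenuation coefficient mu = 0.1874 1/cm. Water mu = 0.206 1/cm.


HU = ((mu_tissue - mu_water) / mu_water) * 1000
HU = ((0.1874 - 0.206) / 0.206) * 1000
HU = -90.29


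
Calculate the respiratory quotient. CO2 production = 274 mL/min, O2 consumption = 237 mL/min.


RQ = VCO2 / VO2
RQ = 274 / 237
RQ = 1.156


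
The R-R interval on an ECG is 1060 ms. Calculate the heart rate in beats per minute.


HR = 60 / RR_interval(s)
RR = 1060 ms = 1.06 s
HR = 60 / 1.06 = 56.6 bpm


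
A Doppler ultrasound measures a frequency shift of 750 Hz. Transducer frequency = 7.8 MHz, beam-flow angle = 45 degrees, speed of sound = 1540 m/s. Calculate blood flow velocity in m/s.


v = fd * c / (2 * f0 * cos(theta))
v = 750 * 1540 / (2 * 7.8000e+06 * cos(45))
v = 0.1047 m/s
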